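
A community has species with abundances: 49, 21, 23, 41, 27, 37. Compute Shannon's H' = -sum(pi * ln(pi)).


Total N = 49 + 21 + 23 + 41 + 27 + 37 = 198
Per-species terms:
  p = 49/198 = 0.247475; ln(p) = -1.396446; p*ln(p) = 0.247475 * (-1.396446) = -0.345585
  p = 21/198 = 0.106061; ln(p) = -2.243741; p*ln(p) = 0.106061 * (-2.243741) = -0.237973
  p = 23/198 = 0.116162; ln(p) = -2.152770; p*ln(p) = 0.116162 * (-2.152770) = -0.250070
  p = 41/198 = 0.207071; ln(p) = -1.574694; p*ln(p) = 0.207071 * (-1.574694) = -0.326073
  p = 27/198 = 0.136364; ln(p) = -1.992427; p*ln(p) = 0.136364 * (-1.992427) = -0.271695
  p = 37/198 = 0.186869; ln(p) = -1.677347; p*ln(p) = 0.186869 * (-1.677347) = -0.313444
sum(p*ln(p)) = (-0.345585) + (-0.237973) + (-0.250070) + (-0.326073) + (-0.271695) + (-0.313444) = -1.744840
H' = -(-1.744840) = 1.744840 ≈ 1.7448

1.7448


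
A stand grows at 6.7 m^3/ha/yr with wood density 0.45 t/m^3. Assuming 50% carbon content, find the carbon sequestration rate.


C = 6.7 * 0.45 * 0.5 = 1.5075 ≈ 1.51 t C/ha/yr

1.51 t C/ha/yr


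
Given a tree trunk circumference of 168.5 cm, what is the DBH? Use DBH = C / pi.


DBH = C / pi = 168.5 / 3.141593 = 53.6352 ≈ 53.64 cm

53.64 cm


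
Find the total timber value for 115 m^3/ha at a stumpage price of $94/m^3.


Value = 115 * 94 = $10810/ha

$10810/ha


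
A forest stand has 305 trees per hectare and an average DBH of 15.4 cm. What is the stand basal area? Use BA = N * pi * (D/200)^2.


(D/200)^2 = (15.4/200)^2 = 0.077^2 = 0.005929
Individual BA = 3.141593 * 0.005929 = 0.0186265 m^2
Stand BA = 305 * 0.0186265 = 5.68108 ≈ 5.68 m^2/ha

5.68 m^2/ha


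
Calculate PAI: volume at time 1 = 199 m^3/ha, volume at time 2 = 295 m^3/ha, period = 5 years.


PAI = (V2 - V1) / period = (295 - 199) / 5 = 96 / 5 = 19.20 m^3/ha/yr

19.20 m^3/ha/yr


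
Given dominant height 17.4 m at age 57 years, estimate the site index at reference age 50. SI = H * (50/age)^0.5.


50/57 = 0.877193
(0.877193)^0.5 = 0.936586
SI = 17.4 * 0.936586 = 16.2966 ≈ 16.3 m

16.3 m


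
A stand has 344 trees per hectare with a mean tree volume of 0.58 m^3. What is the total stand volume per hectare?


V_stand = 344 * 0.58 = 199.52 ≈ 199.5 m^3/ha

199.5 m^3/ha


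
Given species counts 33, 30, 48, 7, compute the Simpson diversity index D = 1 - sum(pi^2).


Total N = 33 + 30 + 48 + 7 = 118
Per-species terms:
  p = 33/118 = 0.279661; p^2 = 0.279661^2 = 0.078210
  p = 30/118 = 0.254237; p^2 = 0.254237^2 = 0.064636
  p = 48/118 = 0.406780; p^2 = 0.406780^2 = 0.165470
  p = 7/118 = 0.059322; p^2 = 0.059322^2 = 0.003519
sum(p^2) = 0.078210 + 0.064636 + 0.165470 + 0.003519 = 0.311835
D = 1 - 0.311835 = 0.688165 ≈ 0.6882

0.6882


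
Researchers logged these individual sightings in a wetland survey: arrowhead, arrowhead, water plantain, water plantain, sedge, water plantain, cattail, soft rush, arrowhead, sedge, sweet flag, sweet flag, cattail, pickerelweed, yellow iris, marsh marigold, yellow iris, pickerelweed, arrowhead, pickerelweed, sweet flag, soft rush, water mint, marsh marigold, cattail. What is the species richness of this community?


Total individuals logged = 25
Distinct species (count of individuals): arrowhead (4), water plantain (3), sedge (2), cattail (3), soft rush (2), sweet flag (3), pickerelweed (3), yellow iris (2), marsh marigold (2), water mint (1)
Species richness = number of distinct species = 10

10


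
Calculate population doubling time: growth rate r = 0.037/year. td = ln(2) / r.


td = ln(2) / 0.037 = 0.693147 / 0.037 = 18.7337 ≈ 18.7 years

18.7 years


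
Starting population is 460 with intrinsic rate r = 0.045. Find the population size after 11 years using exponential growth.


r*t = 0.045 * 11 = 0.495
exp(0.495) = 1.64050
N = 460 * 1.64050 = 754.630 ≈ 755

755


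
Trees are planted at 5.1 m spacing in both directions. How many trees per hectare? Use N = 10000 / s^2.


N = 10000 / 5.1^2 = 10000 / 26.01 = 384.468 ≈ 384 trees/ha

384 trees/ha


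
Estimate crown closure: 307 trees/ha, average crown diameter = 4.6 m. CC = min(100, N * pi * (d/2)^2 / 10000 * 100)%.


(d/2)^2 = (4.6/2)^2 = 2.3^2 = 5.29
Crown area = 3.141593 * 5.29 = 16.6190 m^2
N * area / 10000 * 100 = 307 * 16.6190 / 10000 * 100 = 51.0203
CC = min(100, 51.0203) = 51.0203 ≈ 51.0%

51.0%


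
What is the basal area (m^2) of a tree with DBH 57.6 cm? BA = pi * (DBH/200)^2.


D/200 = 57.6/200 = 0.288 m
(D/200)^2 = 0.288^2 = 0.082944
BA = 3.141593 * 0.082944 = 0.260576 ≈ 0.2606 m^2

0.2606 m^2


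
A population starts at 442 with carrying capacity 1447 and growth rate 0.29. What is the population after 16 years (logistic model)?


(K - N0)/N0 = (1447 - 442)/442 = 1005/442 = 2.27376
r*t = 0.29 * 16 = 4.64; exp(-4.64) = 0.00965770
2.27376 * 0.00965770 = 0.0219593
1 + 0.0219593 = 1.02196
N = 1447 / 1.02196 = 1415.91 ≈ 1416

1416


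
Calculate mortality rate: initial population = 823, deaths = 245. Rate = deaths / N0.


Mortality rate = 245 / 823 = 0.297691 ≈ 0.2977

0.2977


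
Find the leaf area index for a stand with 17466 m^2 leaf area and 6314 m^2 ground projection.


LAI = 17466 / 6314 = 2.7662 ≈ 2.77

2.77


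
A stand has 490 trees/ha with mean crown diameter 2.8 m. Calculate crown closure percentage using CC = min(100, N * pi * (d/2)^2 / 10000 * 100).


(d/2)^2 = (2.8/2)^2 = 1.4^2 = 1.96
Crown area = 3.141593 * 1.96 = 6.15752 m^2
N * area / 10000 * 100 = 490 * 6.15752 / 10000 * 100 = 30.1718
CC = min(100, 30.1718) = 30.1718 ≈ 30.2%

30.2%


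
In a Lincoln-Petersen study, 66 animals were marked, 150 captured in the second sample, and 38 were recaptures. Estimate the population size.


N = M * C / R = 66 * 150 / 38 = 9900 / 38 = 260.53 ≈ 261

261 individuals


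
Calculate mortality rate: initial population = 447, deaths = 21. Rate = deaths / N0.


Mortality rate = 21 / 447 = 0.046980 ≈ 0.0470

0.0470


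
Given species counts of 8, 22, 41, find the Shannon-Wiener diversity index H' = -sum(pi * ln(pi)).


Total N = 8 + 22 + 41 = 71
Per-species terms:
  p = 8/71 = 0.112676; ln(p) = -2.183239; p*ln(p) = 0.112676 * (-2.183239) = -0.245999
  p = 22/71 = 0.309859; ln(p) = -1.171638; p*ln(p) = 0.309859 * (-1.171638) = -0.363043
  p = 41/71 = 0.577465; ln(p) = -0.549107; p*ln(p) = 0.577465 * (-0.549107) = -0.317090
sum(p*ln(p)) = (-0.245999) + (-0.363043) + (-0.317090) = -0.926132
H' = -(-0.926132) = 0.926132 ≈ 0.9261

0.9261


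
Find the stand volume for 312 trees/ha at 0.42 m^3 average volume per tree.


V_stand = 312 * 0.42 = 131.04 ≈ 131.0 m^3/ha

131.0 m^3/ha


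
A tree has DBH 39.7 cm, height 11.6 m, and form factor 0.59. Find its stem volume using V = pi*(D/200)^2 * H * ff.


(D/200)^2 = (39.7/200)^2 = 0.1985^2 = 0.03940225
BA = 3.141593 * 0.03940225 = 0.123786 m^2
V = 0.123786 * 11.6 * 0.59 = 0.847191 ≈ 0.847 m^3

0.847 m^3


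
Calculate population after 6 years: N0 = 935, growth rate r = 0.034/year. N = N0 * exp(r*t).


r*t = 0.034 * 6 = 0.204
exp(0.204) = 1.22630
N = 935 * 1.22630 = 1146.59 ≈ 1147

1147


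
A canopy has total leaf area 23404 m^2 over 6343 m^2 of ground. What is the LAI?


LAI = 23404 / 6343 = 3.6897 ≈ 3.69

3.69


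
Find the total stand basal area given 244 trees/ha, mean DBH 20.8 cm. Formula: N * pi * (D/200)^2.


(D/200)^2 = (20.8/200)^2 = 0.104^2 = 0.010816
Individual BA = 3.141593 * 0.010816 = 0.0339795 m^2
Stand BA = 244 * 0.0339795 = 8.29100 ≈ 8.29 m^2/ha

8.29 m^2/ha


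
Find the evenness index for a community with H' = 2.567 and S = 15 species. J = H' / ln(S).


ln(15) = 2.70805
J = H' / ln(S) = 2.567 / 2.70805 = 0.947915 ≈ 0.9479

0.9479


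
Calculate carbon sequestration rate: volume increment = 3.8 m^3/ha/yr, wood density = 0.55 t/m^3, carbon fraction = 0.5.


C = 3.8 * 0.55 * 0.5 = 1.045 ≈ 1.05 t C/ha/yr

1.05 t C/ha/yr


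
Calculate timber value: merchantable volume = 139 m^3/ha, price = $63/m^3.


Value = 139 * 63 = $8757/ha

$8757/ha


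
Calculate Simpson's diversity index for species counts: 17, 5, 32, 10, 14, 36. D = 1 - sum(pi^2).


Total N = 17 + 5 + 32 + 10 + 14 + 36 = 114
Per-species terms:
  p = 17/114 = 0.149123; p^2 = 0.149123^2 = 0.022238
  p = 5/114 = 0.043860; p^2 = 0.043860^2 = 0.001924
  p = 32/114 = 0.280702; p^2 = 0.280702^2 = 0.078794
  p = 10/114 = 0.087719; p^2 = 0.087719^2 = 0.007695
  p = 14/114 = 0.122807; p^2 = 0.122807^2 = 0.015082
  p = 36/114 = 0.315789; p^2 = 0.315789^2 = 0.099723
sum(p^2) = 0.022238 + 0.001924 + 0.078794 + 0.007695 + 0.015082 + 0.099723 = 0.225456
D = 1 - 0.225456 = 0.774544 ≈ 0.7745

0.7745


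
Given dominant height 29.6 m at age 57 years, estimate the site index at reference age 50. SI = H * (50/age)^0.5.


50/57 = 0.877193
(0.877193)^0.5 = 0.936586
SI = 29.6 * 0.936586 = 27.7229 ≈ 27.7 m

27.7 m


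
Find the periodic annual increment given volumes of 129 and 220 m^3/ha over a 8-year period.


PAI = (V2 - V1) / period = (220 - 129) / 8 = 91 / 8 = 11.3750 ≈ 11.38 m^3/ha/yr

11.38 m^3/ha/yr


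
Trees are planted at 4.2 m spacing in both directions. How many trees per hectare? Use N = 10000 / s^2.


N = 10000 / 4.2^2 = 10000 / 17.64 = 566.893 ≈ 567 trees/ha

567 trees/ha


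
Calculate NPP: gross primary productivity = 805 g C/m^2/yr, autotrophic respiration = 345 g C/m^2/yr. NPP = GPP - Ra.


NPP = GPP - Ra = 805 - 345 = 460 g C/m^2/yr

460 g C/m^2/yr


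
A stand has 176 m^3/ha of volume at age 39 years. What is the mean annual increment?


MAI = 176 / 39 = 4.5128 ≈ 4.51 m^3/ha/yr

4.51 m^3/ha/yr


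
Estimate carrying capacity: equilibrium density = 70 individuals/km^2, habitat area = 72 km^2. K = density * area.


K = 70 * 72 = 5040 individuals

5040 individuals


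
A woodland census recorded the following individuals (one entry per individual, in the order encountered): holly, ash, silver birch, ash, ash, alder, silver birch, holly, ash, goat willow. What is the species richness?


Total individuals logged = 10
Distinct species (count of individuals): holly (2), ash (4), silver birch (2), alder (1), goat willow (1)
Species richness = number of distinct species = 5

5


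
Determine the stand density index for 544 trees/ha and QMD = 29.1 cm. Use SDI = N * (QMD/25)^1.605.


QMD/25 = 29.1/25 = 1.164
(1.164)^1.605 = exp(1.605 * ln(1.164)) = exp(1.605 * 0.151862) = exp(0.243739) = 1.27601
SDI = 544 * 1.27601 = 694.149 ≈ 694

694


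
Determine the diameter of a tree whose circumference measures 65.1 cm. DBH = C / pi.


DBH = C / pi = 65.1 / 3.141593 = 20.7220 ≈ 20.72 cm

20.72 cm


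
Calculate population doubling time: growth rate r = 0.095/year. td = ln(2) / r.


td = ln(2) / 0.095 = 0.693147 / 0.095 = 7.29628 ≈ 7.3 years

7.3 years


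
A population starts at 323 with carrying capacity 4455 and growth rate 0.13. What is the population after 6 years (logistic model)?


(K - N0)/N0 = (4455 - 323)/323 = 4132/323 = 12.7926
r*t = 0.13 * 6 = 0.78; exp(-0.78) = 0.458406
12.7926 * 0.458406 = 5.86420
1 + 5.86420 = 6.86420
N = 4455 / 6.86420 = 649.020 ≈ 649

649


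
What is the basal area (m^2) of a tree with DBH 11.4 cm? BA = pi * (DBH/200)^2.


D/200 = 11.4/200 = 0.057 m
(D/200)^2 = 0.057^2 = 0.003249
BA = 3.141593 * 0.003249 = 0.0102070 ≈ 0.0102 m^2

0.0102 m^2


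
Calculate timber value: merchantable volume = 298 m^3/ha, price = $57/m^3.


Value = 298 * 57 = $16986/ha

$16986/ha


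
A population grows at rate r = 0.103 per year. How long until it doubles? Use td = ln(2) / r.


td = ln(2) / 0.103 = 0.693147 / 0.103 = 6.72958 ≈ 6.7 years

6.7 years


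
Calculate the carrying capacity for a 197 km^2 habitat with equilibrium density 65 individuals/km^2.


K = 65 * 197 = 12805 individuals

12805 individuals


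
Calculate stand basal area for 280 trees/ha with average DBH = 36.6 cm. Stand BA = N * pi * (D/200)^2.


(D/200)^2 = (36.6/200)^2 = 0.183^2 = 0.033489
Individual BA = 3.141593 * 0.033489 = 0.105209 m^2
Stand BA = 280 * 0.105209 = 29.4585 ≈ 29.46 m^2/ha

29.46 m^2/ha


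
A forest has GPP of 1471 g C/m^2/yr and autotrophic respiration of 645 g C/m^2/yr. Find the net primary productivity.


NPP = GPP - Ra = 1471 - 645 = 826 g C/m^2/yr

826 g C/m^2/yr


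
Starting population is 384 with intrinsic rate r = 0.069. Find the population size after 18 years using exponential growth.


r*t = 0.069 * 18 = 1.242
exp(1.242) = 3.46253
N = 384 * 3.46253 = 1329.61 ≈ 1330

1330


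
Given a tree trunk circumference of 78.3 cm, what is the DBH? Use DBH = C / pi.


DBH = C / pi = 78.3 / 3.141593 = 24.9237 ≈ 24.92 cm

24.92 cm


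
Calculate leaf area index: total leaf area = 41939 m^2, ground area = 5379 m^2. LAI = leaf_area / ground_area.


LAI = 41939 / 5379 = 7.7968 ≈ 7.80

7.80


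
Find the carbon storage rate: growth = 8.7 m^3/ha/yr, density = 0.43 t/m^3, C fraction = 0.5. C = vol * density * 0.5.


C = 8.7 * 0.43 * 0.5 = 1.8705 ≈ 1.87 t C/ha/yr

1.87 t C/ha/yr


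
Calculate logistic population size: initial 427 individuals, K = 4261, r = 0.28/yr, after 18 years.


(K - N0)/N0 = (4261 - 427)/427 = 3834/427 = 8.97892
r*t = 0.28 * 18 = 5.04; exp(-5.04) = 0.00647375
8.97892 * 0.00647375 = 0.0581273
1 + 0.0581273 = 1.05813
N = 4261 / 1.05813 = 4026.92 ≈ 4027

4027


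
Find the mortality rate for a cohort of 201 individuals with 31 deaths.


Mortality rate = 31 / 201 = 0.154229 ≈ 0.1542

0.1542


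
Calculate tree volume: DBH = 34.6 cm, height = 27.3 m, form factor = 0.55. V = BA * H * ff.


(D/200)^2 = (34.6/200)^2 = 0.173^2 = 0.029929
BA = 3.141593 * 0.029929 = 0.0940247 m^2
V = 0.0940247 * 27.3 * 0.55 = 1.41178 ≈ 1.412 m^3

1.412 m^3


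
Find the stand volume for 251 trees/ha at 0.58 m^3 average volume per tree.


V_stand = 251 * 0.58 = 145.58 ≈ 145.6 m^3/ha

145.6 m^3/ha


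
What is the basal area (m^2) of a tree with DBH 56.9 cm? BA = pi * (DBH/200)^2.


D/200 = 56.9/200 = 0.2845 m
(D/200)^2 = 0.2845^2 = 0.08094025
BA = 3.141593 * 0.08094025 = 0.254281 ≈ 0.2543 m^2

0.2543 m^2


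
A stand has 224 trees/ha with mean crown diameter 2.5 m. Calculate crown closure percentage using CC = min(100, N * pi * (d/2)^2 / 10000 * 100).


(d/2)^2 = (2.5/2)^2 = 1.25^2 = 1.5625
Crown area = 3.141593 * 1.5625 = 4.90874 m^2
N * area / 10000 * 100 = 224 * 4.90874 / 10000 * 100 = 10.9956
CC = min(100, 10.9956) = 10.9956 ≈ 11.0%

11.0%


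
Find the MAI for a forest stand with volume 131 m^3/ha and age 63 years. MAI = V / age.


MAI = 131 / 63 = 2.0794 ≈ 2.08 m^3/ha/yr

2.08 m^3/ha/yr


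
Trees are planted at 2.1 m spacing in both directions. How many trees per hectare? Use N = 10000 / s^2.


N = 10000 / 2.1^2 = 10000 / 4.41 = 2267.57 ≈ 2268 trees/ha

2268 trees/ha


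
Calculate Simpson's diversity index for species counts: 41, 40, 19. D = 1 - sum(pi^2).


Total N = 41 + 40 + 19 = 100
Per-species terms:
  p = 41/100 = 0.410000; p^2 = 0.410000^2 = 0.168100
  p = 40/100 = 0.400000; p^2 = 0.400000^2 = 0.160000
  p = 19/100 = 0.190000; p^2 = 0.190000^2 = 0.036100
sum(p^2) = 0.168100 + 0.160000 + 0.036100 = 0.364200
D = 1 - 0.364200 = 0.635800 ≈ 0.6358

0.6358


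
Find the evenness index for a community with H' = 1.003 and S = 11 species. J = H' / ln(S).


ln(11) = 2.39790
J = H' / ln(S) = 1.003 / 2.39790 = 0.418283 ≈ 0.4183

0.4183


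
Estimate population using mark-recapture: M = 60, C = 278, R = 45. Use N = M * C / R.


N = M * C / R = 60 * 278 / 45 = 16680 / 45 = 370.67 ≈ 371

371 individuals


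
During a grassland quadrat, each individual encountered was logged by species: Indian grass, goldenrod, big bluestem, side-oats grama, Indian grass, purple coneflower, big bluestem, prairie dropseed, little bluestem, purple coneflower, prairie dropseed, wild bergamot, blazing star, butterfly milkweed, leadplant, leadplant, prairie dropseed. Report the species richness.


Total individuals logged = 17
Distinct species (count of individuals): Indian grass (2), goldenrod (1), big bluestem (2), side-oats grama (1), purple coneflower (2), prairie dropseed (3), little bluestem (1), wild bergamot (1), blazing star (1), butterfly milkweed (1), leadplant (2)
Species richness = number of distinct species = 11

11


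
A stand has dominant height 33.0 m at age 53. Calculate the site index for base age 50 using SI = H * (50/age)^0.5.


50/53 = 0.943396
(0.943396)^0.5 = 0.971286
SI = 33.0 * 0.971286 = 32.0524 ≈ 32.1 m

32.1 m


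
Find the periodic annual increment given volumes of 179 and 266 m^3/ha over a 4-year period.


PAI = (V2 - V1) / period = (266 - 179) / 4 = 87 / 4 = 21.75 m^3/ha/yr

21.75 m^3/ha/yr


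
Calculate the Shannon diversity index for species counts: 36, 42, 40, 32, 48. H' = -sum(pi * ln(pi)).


Total N = 36 + 42 + 40 + 32 + 48 = 198
Per-species terms:
  p = 36/198 = 0.181818; ln(p) = -1.704749; p*ln(p) = 0.181818 * (-1.704749) = -0.309954
  p = 42/198 = 0.212121; ln(p) = -1.550598; p*ln(p) = 0.212121 * (-1.550598) = -0.328914
  p = 40/198 = 0.202020; ln(p) = -1.599389; p*ln(p) = 0.202020 * (-1.599389) = -0.323109
  p = 32/198 = 0.161616; ln(p) = -1.822532; p*ln(p) = 0.161616 * (-1.822532) = -0.294550
  p = 48/198 = 0.242424; ln(p) = -1.417067; p*ln(p) = 0.242424 * (-1.417067) = -0.343531
sum(p*ln(p)) = (-0.309954) + (-0.328914) + (-0.323109) + (-0.294550) + (-0.343531) = -1.600058
H' = -(-1.600058) = 1.600058 ≈ 1.6001

1.6001


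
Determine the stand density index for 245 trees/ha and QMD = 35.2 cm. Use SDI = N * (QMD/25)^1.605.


QMD/25 = 35.2/25 = 1.408
(1.408)^1.605 = exp(1.605 * ln(1.408)) = exp(1.605 * 0.342170) = exp(0.549183) = 1.73184
SDI = 245 * 1.73184 = 424.301 ≈ 424

424


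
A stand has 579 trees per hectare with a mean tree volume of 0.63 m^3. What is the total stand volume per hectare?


V_stand = 579 * 0.63 = 364.77 ≈ 364.8 m^3/ha

364.8 m^3/ha


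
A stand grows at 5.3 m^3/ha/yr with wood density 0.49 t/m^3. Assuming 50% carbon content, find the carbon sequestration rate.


C = 5.3 * 0.49 * 0.5 = 1.2985 ≈ 1.30 t C/ha/yr

1.30 t C/ha/yr


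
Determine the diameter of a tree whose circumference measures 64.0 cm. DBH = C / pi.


DBH = C / pi = 64.0 / 3.141593 = 20.3718 ≈ 20.37 cm

20.37 cm


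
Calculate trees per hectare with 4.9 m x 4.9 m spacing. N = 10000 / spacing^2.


N = 10000 / 4.9^2 = 10000 / 24.01 = 416.493 ≈ 416 trees/ha

416 trees/ha


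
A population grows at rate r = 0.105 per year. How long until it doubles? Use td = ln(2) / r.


td = ln(2) / 0.105 = 0.693147 / 0.105 = 6.60140 ≈ 6.6 years

6.6 years


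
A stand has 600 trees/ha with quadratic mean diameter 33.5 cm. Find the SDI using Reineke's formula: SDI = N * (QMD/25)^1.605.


QMD/25 = 33.5/25 = 1.34
(1.34)^1.605 = exp(1.605 * ln(1.34)) = exp(1.605 * 0.292670) = exp(0.469735) = 1.59957
SDI = 600 * 1.59957 = 959.742 ≈ 960

960


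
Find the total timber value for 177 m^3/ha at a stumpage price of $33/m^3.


Value = 177 * 33 = $5841/ha

$5841/ha


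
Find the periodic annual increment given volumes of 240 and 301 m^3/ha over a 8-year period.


PAI = (V2 - V1) / period = (301 - 240) / 8 = 61 / 8 = 7.6250 ≈ 7.63 m^3/ha/yr

7.63 m^3/ha/yr


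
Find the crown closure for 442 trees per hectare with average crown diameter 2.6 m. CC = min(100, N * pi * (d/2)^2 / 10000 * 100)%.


(d/2)^2 = (2.6/2)^2 = 1.3^2 = 1.69
Crown area = 3.141593 * 1.69 = 5.30929 m^2
N * area / 10000 * 100 = 442 * 5.30929 / 10000 * 100 = 23.4671
CC = min(100, 23.4671) = 23.4671 ≈ 23.5%

23.5%


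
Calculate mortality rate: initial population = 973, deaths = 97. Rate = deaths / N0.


Mortality rate = 97 / 973 = 0.099692 ≈ 0.0997

0.0997


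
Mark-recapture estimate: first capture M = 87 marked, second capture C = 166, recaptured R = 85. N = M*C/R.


N = M * C / R = 87 * 166 / 85 = 14442 / 85 = 169.91 ≈ 170

170 individuals


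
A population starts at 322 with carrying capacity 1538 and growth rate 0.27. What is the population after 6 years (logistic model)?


(K - N0)/N0 = (1538 - 322)/322 = 1216/322 = 3.77640
r*t = 0.27 * 6 = 1.62; exp(-1.62) = 0.197899
3.77640 * 0.197899 = 0.747346
1 + 0.747346 = 1.74735
N = 1538 / 1.74735 = 880.190 ≈ 880

880


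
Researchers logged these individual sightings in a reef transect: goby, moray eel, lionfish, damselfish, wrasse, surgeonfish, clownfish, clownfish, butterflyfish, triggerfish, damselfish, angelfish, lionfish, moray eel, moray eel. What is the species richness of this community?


Total individuals logged = 15
Distinct species (count of individuals): goby (1), moray eel (3), lionfish (2), damselfish (2), wrasse (1), surgeonfish (1), clownfish (2), butterflyfish (1), triggerfish (1), angelfish (1)
Species richness = number of distinct species = 10

10


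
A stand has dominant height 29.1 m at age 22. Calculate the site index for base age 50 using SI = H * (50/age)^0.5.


50/22 = 2.27273
(2.27273)^0.5 = 1.50756
SI = 29.1 * 1.50756 = 43.8700 ≈ 43.9 m

43.9 m


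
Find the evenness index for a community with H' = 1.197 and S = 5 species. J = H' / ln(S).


ln(5) = 1.60944
J = H' / ln(S) = 1.197 / 1.60944 = 0.743737 ≈ 0.7437

0.7437


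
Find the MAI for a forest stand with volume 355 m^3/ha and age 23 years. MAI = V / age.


MAI = 355 / 23 = 15.4348 ≈ 15.43 m^3/ha/yr

15.43 m^3/ha/yr


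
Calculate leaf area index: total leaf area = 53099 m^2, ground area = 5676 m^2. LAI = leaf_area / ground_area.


LAI = 53099 / 5676 = 9.3550 ≈ 9.36

9.36


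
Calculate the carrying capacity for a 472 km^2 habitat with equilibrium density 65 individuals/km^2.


K = 65 * 472 = 30680 individuals

30680 individuals


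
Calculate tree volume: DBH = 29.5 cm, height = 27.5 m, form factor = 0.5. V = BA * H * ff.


(D/200)^2 = (29.5/200)^2 = 0.1475^2 = 0.02175625
BA = 3.141593 * 0.02175625 = 0.0683493 m^2
V = 0.0683493 * 27.5 * 0.5 = 0.939803 ≈ 0.940 m^3

0.940 m^3


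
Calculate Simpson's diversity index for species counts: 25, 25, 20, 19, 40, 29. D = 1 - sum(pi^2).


Total N = 25 + 25 + 20 + 19 + 40 + 29 = 158
Per-species terms:
  p = 25/158 = 0.158228; p^2 = 0.158228^2 = 0.025036
  p = 25/158 = 0.158228; p^2 = 0.158228^2 = 0.025036
  p = 20/158 = 0.126582; p^2 = 0.126582^2 = 0.016023
  p = 19/158 = 0.120253; p^2 = 0.120253^2 = 0.014461
  p = 40/158 = 0.253165; p^2 = 0.253165^2 = 0.064093
  p = 29/158 = 0.183544; p^2 = 0.183544^2 = 0.033688
sum(p^2) = 0.025036 + 0.025036 + 0.016023 + 0.014461 + 0.064093 + 0.033688 = 0.178337
D = 1 - 0.178337 = 0.821663 ≈ 0.8217

0.8217


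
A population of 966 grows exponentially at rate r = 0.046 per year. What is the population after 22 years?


r*t = 0.046 * 22 = 1.012
exp(1.012) = 2.75110
N = 966 * 2.75110 = 2657.56 ≈ 2658

2658


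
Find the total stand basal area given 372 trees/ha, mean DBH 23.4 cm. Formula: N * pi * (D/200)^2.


(D/200)^2 = (23.4/200)^2 = 0.117^2 = 0.013689
Individual BA = 3.141593 * 0.013689 = 0.0430053 m^2
Stand BA = 372 * 0.0430053 = 15.9980 ≈ 16.00 m^2/ha

16.00 m^2/ha


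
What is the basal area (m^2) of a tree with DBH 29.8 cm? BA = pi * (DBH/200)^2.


D/200 = 29.8/200 = 0.149 m
(D/200)^2 = 0.149^2 = 0.022201
BA = 3.141593 * 0.022201 = 0.0697465 ≈ 0.0697 m^2

0.0697 m^2


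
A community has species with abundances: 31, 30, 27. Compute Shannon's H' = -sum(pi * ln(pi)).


Total N = 31 + 30 + 27 = 88
Per-species terms:
  p = 31/88 = 0.352273; ln(p) = -1.043349; p*ln(p) = 0.352273 * (-1.043349) = -0.367544
  p = 30/88 = 0.340909; ln(p) = -1.076140; p*ln(p) = 0.340909 * (-1.076140) = -0.366866
  p = 27/88 = 0.306818; ln(p) = -1.181501; p*ln(p) = 0.306818 * (-1.181501) = -0.362506
sum(p*ln(p)) = (-0.367544) + (-0.366866) + (-0.362506) = -1.096916
H' = -(-1.096916) = 1.096916 ≈ 1.0969

1.0969


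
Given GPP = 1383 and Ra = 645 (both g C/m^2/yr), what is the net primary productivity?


NPP = GPP - Ra = 1383 - 645 = 738 g C/m^2/yr

738 g C/m^2/yr


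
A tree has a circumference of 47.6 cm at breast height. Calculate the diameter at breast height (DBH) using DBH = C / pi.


DBH = C / pi = 47.6 / 3.141593 = 15.1515 ≈ 15.15 cm

15.15 cm


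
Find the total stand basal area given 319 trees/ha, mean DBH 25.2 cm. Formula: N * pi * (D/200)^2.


(D/200)^2 = (25.2/200)^2 = 0.126^2 = 0.015876
Individual BA = 3.141593 * 0.015876 = 0.0498759 m^2
Stand BA = 319 * 0.0498759 = 15.9104 ≈ 15.91 m^2/ha

15.91 m^2/ha


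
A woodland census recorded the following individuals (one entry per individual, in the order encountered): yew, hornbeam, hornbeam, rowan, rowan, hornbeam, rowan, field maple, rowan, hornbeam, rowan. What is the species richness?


Total individuals logged = 11
Distinct species (count of individuals): yew (1), hornbeam (4), rowan (5), field maple (1)
Species richness = number of distinct species = 4

4


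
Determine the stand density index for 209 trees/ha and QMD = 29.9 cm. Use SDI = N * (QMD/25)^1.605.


QMD/25 = 29.9/25 = 1.196
(1.196)^1.605 = exp(1.605 * ln(1.196)) = exp(1.605 * 0.178983) = exp(0.287268) = 1.33278
SDI = 209 * 1.33278 = 278.551 ≈ 279

279


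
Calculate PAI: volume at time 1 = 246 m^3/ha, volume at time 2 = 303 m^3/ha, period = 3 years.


PAI = (V2 - V1) / period = (303 - 246) / 3 = 57 / 3 = 19.00 m^3/ha/yr

19.00 m^3/ha/yr


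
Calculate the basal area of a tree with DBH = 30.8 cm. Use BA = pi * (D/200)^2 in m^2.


D/200 = 30.8/200 = 0.154 m
(D/200)^2 = 0.154^2 = 0.023716
BA = 3.141593 * 0.023716 = 0.0745060 ≈ 0.0745 m^2

0.0745 m^2


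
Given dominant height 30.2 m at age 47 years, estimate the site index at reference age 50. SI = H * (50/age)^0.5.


50/47 = 1.06383
(1.06383)^0.5 = 1.03142
SI = 30.2 * 1.03142 = 31.1489 ≈ 31.1 m

31.1 m


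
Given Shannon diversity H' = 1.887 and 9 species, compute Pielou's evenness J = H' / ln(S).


ln(9) = 2.19722
J = H' / ln(S) = 1.887 / 2.19722 = 0.858812 ≈ 0.8588

0.8588


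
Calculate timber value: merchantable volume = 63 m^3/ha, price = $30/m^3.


Value = 63 * 30 = $1890/ha

$1890/ha


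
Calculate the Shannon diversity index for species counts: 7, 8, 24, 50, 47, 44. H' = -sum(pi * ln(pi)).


Total N = 7 + 8 + 24 + 50 + 47 + 44 = 180
Per-species terms:
  p = 7/180 = 0.038889; ln(p) = -3.247044; p*ln(p) = 0.038889 * (-3.247044) = -0.126274
  p = 8/180 = 0.044444; ln(p) = -3.113525; p*ln(p) = 0.044444 * (-3.113525) = -0.138378
  p = 24/180 = 0.133333; ln(p) = -2.014906; p*ln(p) = 0.133333 * (-2.014906) = -0.268653
  p = 50/180 = 0.277778; ln(p) = -1.280933; p*ln(p) = 0.277778 * (-1.280933) = -0.355815
  p = 47/180 = 0.261111; ln(p) = -1.342810; p*ln(p) = 0.261111 * (-1.342810) = -0.350622
  p = 44/180 = 0.244444; ln(p) = -1.408769; p*ln(p) = 0.244444 * (-1.408769) = -0.344365
sum(p*ln(p)) = (-0.126274) + (-0.138378) + (-0.268653) + (-0.355815) + (-0.350622) + (-0.344365) = -1.584107
H' = -(-1.584107) = 1.584107 ≈ 1.5841

1.5841


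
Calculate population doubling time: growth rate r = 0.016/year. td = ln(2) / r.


td = ln(2) / 0.016 = 0.693147 / 0.016 = 43.3217 ≈ 43.3 years

43.3 years


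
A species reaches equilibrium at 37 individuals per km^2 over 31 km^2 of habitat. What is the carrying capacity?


K = 37 * 31 = 1147 individuals

1147 individuals


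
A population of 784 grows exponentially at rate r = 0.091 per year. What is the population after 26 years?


r*t = 0.091 * 26 = 2.366
exp(2.366) = 10.6547
N = 784 * 10.6547 = 8353.28 ≈ 8353

8353


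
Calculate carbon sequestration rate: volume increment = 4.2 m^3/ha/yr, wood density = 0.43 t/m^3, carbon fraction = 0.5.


C = 4.2 * 0.43 * 0.5 = 0.903 ≈ 0.90 t C/ha/yr

0.90 t C/ha/yr


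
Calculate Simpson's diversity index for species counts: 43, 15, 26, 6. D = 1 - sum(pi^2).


Total N = 43 + 15 + 26 + 6 = 90
Per-species terms:
  p = 43/90 = 0.477778; p^2 = 0.477778^2 = 0.228272
  p = 15/90 = 0.166667; p^2 = 0.166667^2 = 0.027778
  p = 26/90 = 0.288889; p^2 = 0.288889^2 = 0.083457
  p = 6/90 = 0.066667; p^2 = 0.066667^2 = 0.004444
sum(p^2) = 0.228272 + 0.027778 + 0.083457 + 0.004444 = 0.343951
D = 1 - 0.343951 = 0.656049 ≈ 0.6560

0.6560


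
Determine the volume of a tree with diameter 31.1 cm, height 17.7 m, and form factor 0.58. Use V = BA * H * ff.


(D/200)^2 = (31.1/200)^2 = 0.1555^2 = 0.02418025
BA = 3.141593 * 0.02418025 = 0.0759645 m^2
V = 0.0759645 * 17.7 * 0.58 = 0.779852 ≈ 0.780 m^3

0.780 m^3


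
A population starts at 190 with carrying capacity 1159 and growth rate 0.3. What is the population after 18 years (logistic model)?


(K - N0)/N0 = (1159 - 190)/190 = 969/190 = 5.10000
r*t = 0.3 * 18 = 5.4; exp(-5.4) = 0.00451658
5.10000 * 0.00451658 = 0.0230346
1 + 0.0230346 = 1.02303
N = 1159 / 1.02303 = 1132.91 ≈ 1133

1133


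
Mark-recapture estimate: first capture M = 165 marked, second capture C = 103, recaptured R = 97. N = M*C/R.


N = M * C / R = 165 * 103 / 97 = 16995 / 97 = 175.21 ≈ 175

175 individuals


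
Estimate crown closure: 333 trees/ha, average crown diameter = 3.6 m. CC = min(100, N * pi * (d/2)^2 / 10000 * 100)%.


(d/2)^2 = (3.6/2)^2 = 1.8^2 = 3.24
Crown area = 3.141593 * 3.24 = 10.1788 m^2
N * area / 10000 * 100 = 333 * 10.1788 / 10000 * 100 = 33.8954
CC = min(100, 33.8954) = 33.8954 ≈ 33.9%

33.9%


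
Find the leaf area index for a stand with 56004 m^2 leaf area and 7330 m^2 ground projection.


LAI = 56004 / 7330 = 7.6404 ≈ 7.64

7.64


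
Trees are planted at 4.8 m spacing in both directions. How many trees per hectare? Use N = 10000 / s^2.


N = 10000 / 4.8^2 = 10000 / 23.04 = 434.028 ≈ 434 trees/ha

434 trees/ha


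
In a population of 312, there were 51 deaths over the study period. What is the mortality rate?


Mortality rate = 51 / 312 = 0.163462 ≈ 0.1635

0.1635


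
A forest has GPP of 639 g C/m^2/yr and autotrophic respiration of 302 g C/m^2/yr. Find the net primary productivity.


NPP = GPP - Ra = 639 - 302 = 337 g C/m^2/yr

337 g C/m^2/yr


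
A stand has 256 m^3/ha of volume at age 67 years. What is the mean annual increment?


MAI = 256 / 67 = 3.8209 ≈ 3.82 m^3/ha/yr

3.82 m^3/ha/yr


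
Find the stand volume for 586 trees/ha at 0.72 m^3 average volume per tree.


V_stand = 586 * 0.72 = 421.92 ≈ 421.9 m^3/ha

421.9 m^3/ha


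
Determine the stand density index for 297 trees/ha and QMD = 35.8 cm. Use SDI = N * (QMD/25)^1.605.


QMD/25 = 35.8/25 = 1.432
(1.432)^1.605 = exp(1.605 * ln(1.432)) = exp(1.605 * 0.359072) = exp(0.576311) = 1.77946
SDI = 297 * 1.77946 = 528.500 ≈ 529

529


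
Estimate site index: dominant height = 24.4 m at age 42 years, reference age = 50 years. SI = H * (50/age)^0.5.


50/42 = 1.19048
(1.19048)^0.5 = 1.09109
SI = 24.4 * 1.09109 = 26.6226 ≈ 26.6 m

26.6 m


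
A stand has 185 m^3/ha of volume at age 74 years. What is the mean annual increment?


MAI = 185 / 74 = 2.50 m^3/ha/yr

2.50 m^3/ha/yr


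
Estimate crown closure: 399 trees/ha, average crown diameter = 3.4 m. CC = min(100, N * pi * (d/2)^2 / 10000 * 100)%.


(d/2)^2 = (3.4/2)^2 = 1.7^2 = 2.89
Crown area = 3.141593 * 2.89 = 9.07920 m^2
N * area / 10000 * 100 = 399 * 9.07920 / 10000 * 100 = 36.2260
CC = min(100, 36.2260) = 36.2260 ≈ 36.2%

36.2%


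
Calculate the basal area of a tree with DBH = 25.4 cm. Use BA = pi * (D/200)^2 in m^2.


D/200 = 25.4/200 = 0.127 m
(D/200)^2 = 0.127^2 = 0.016129
BA = 3.141593 * 0.016129 = 0.0506708 ≈ 0.0507 m^2

0.0507 m^2


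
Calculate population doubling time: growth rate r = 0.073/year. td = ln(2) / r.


td = ln(2) / 0.073 = 0.693147 / 0.073 = 9.49516 ≈ 9.5 years

9.5 years


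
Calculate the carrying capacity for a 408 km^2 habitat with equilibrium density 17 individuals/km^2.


K = 17 * 408 = 6936 individuals

6936 individuals


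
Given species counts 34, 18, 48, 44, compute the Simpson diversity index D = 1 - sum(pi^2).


Total N = 34 + 18 + 48 + 44 = 144
Per-species terms:
  p = 34/144 = 0.236111; p^2 = 0.236111^2 = 0.055748
  p = 18/144 = 0.125000; p^2 = 0.125000^2 = 0.015625
  p = 48/144 = 0.333333; p^2 = 0.333333^2 = 0.111111
  p = 44/144 = 0.305556; p^2 = 0.305556^2 = 0.093364
sum(p^2) = 0.055748 + 0.015625 + 0.111111 + 0.093364 = 0.275848
D = 1 - 0.275848 = 0.724152 ≈ 0.7242

0.7242


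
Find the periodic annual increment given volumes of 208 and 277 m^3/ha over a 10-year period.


PAI = (V2 - V1) / period = (277 - 208) / 10 = 69 / 10 = 6.90 m^3/ha/yr

6.90 m^3/ha/yr


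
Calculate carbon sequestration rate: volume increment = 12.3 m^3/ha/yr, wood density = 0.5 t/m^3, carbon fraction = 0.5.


C = 12.3 * 0.5 * 0.5 = 3.075 ≈ 3.08 t C/ha/yr

3.08 t C/ha/yr


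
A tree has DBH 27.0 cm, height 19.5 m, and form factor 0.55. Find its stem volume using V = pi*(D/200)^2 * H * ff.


(D/200)^2 = (27.0/200)^2 = 0.135^2 = 0.018225
BA = 3.141593 * 0.018225 = 0.0572555 m^2
V = 0.0572555 * 19.5 * 0.55 = 0.614065 ≈ 0.614 m^3

0.614 m^3


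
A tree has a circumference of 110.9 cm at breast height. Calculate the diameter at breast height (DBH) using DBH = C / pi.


DBH = C / pi = 110.9 / 3.141593 = 35.3006 ≈ 35.30 cm

35.30 cm


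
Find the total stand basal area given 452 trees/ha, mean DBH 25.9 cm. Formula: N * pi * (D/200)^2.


(D/200)^2 = (25.9/200)^2 = 0.1295^2 = 0.01677025
Individual BA = 3.141593 * 0.01677025 = 0.0526853 m^2
Stand BA = 452 * 0.0526853 = 23.8138 ≈ 23.81 m^2/ha

23.81 m^2/ha


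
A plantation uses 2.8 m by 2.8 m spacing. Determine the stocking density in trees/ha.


N = 10000 / 2.8^2 = 10000 / 7.84 = 1275.51 ≈ 1276 trees/ha

1276 trees/ha


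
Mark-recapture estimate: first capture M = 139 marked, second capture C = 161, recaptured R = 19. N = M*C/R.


N = M * C / R = 139 * 161 / 19 = 22379 / 19 = 1177.84 ≈ 1178

1178 individuals


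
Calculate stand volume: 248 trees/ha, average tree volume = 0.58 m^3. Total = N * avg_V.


V_stand = 248 * 0.58 = 143.84 ≈ 143.8 m^3/ha

143.8 m^3/ha


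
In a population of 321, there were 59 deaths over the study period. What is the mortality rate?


Mortality rate = 59 / 321 = 0.183801 ≈ 0.1838

0.1838


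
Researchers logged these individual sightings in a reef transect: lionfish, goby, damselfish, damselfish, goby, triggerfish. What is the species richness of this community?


Total individuals logged = 6
Distinct species (count of individuals): lionfish (1), goby (2), damselfish (2), triggerfish (1)
Species richness = number of distinct species = 4

4


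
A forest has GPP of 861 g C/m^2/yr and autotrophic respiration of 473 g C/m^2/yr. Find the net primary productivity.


NPP = GPP - Ra = 861 - 473 = 388 g C/m^2/yr

388 g C/m^2/yr


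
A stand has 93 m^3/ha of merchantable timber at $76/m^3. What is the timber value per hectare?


Value = 93 * 76 = $7068/ha

$7068/ha


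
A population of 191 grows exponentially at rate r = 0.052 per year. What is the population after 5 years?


r*t = 0.052 * 5 = 0.26
exp(0.26) = 1.29693
N = 191 * 1.29693 = 247.714 ≈ 248

248


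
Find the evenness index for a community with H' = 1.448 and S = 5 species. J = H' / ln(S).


ln(5) = 1.60944
J = H' / ln(S) = 1.448 / 1.60944 = 0.899692 ≈ 0.8997

0.8997


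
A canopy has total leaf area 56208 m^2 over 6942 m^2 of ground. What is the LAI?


LAI = 56208 / 6942 = 8.0968 ≈ 8.10

8.10


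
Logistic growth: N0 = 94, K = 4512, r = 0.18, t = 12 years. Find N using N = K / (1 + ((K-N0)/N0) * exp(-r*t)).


(K - N0)/N0 = (4512 - 94)/94 = 4418/94 = 47.0000
r*t = 0.18 * 12 = 2.16; exp(-2.16) = 0.115325
47.0000 * 0.115325 = 5.42028
1 + 5.42028 = 6.42028
N = 4512 / 6.42028 = 702.773 ≈ 703

703


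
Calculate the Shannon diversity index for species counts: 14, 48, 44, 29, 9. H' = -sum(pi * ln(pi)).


Total N = 14 + 48 + 44 + 29 + 9 = 144
Per-species terms:
  p = 14/144 = 0.097222; ln(p) = -2.330758; p*ln(p) = 0.097222 * (-2.330758) = -0.226601
  p = 48/144 = 0.333333; ln(p) = -1.098613; p*ln(p) = 0.333333 * (-1.098613) = -0.366204
  p = 44/144 = 0.305556; ln(p) = -1.185622; p*ln(p) = 0.305556 * (-1.185622) = -0.362274
  p = 29/144 = 0.201389; ln(p) = -1.602517; p*ln(p) = 0.201389 * (-1.602517) = -0.322729
  p = 9/144 = 0.062500; ln(p) = -2.772589; p*ln(p) = 0.062500 * (-2.772589) = -0.173287
sum(p*ln(p)) = (-0.226601) + (-0.366204) + (-0.362274) + (-0.322729) + (-0.173287) = -1.451095
H' = -(-1.451095) = 1.451095 ≈ 1.4511

1.4511


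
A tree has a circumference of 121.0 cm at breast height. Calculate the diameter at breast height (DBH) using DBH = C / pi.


DBH = C / pi = 121.0 / 3.141593 = 38.5155 ≈ 38.52 cm

38.52 cm


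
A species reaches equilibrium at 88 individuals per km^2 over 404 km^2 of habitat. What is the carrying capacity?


K = 88 * 404 = 35552 individuals

35552 individuals


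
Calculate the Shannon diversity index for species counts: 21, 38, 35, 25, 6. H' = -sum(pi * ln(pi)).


Total N = 21 + 38 + 35 + 25 + 6 = 125
Per-species terms:
  p = 21/125 = 0.168000; ln(p) = -1.783791; p*ln(p) = 0.168000 * (-1.783791) = -0.299677
  p = 38/125 = 0.304000; ln(p) = -1.190728; p*ln(p) = 0.304000 * (-1.190728) = -0.361981
  p = 35/125 = 0.280000; ln(p) = -1.272966; p*ln(p) = 0.280000 * (-1.272966) = -0.356430
  p = 25/125 = 0.200000; ln(p) = -1.609438; p*ln(p) = 0.200000 * (-1.609438) = -0.321888
  p = 6/125 = 0.048000; ln(p) = -3.036554; p*ln(p) = 0.048000 * (-3.036554) = -0.145755
sum(p*ln(p)) = (-0.299677) + (-0.361981) + (-0.356430) + (-0.321888) + (-0.145755) = -1.485731
H' = -(-1.485731) = 1.485731 ≈ 1.4857

1.4857


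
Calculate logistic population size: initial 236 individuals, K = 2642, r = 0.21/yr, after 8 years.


(K - N0)/N0 = (2642 - 236)/236 = 2406/236 = 10.1949
r*t = 0.21 * 8 = 1.68; exp(-1.68) = 0.186374
10.1949 * 0.186374 = 1.90006
1 + 1.90006 = 2.90006
N = 2642 / 2.90006 = 911.016 ≈ 911

911


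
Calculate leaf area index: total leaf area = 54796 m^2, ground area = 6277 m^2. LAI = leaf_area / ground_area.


LAI = 54796 / 6277 = 8.7296 ≈ 8.73

8.73


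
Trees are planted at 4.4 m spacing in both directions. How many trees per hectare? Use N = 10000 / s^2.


N = 10000 / 4.4^2 = 10000 / 19.36 = 516.529 ≈ 517 trees/ha

517 trees/ha


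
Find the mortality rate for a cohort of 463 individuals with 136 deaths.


Mortality rate = 136 / 463 = 0.293737 ≈ 0.2937

0.2937


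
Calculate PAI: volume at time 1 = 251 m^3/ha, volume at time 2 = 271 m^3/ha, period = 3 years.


PAI = (V2 - V1) / period = (271 - 251) / 3 = 20 / 3 = 6.6667 ≈ 6.67 m^3/ha/yr

6.67 m^3/ha/yr


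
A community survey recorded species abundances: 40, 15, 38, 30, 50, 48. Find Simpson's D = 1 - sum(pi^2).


Total N = 40 + 15 + 38 + 30 + 50 + 48 = 221
Per-species terms:
  p = 40/221 = 0.180995; p^2 = 0.180995^2 = 0.032759
  p = 15/221 = 0.067873; p^2 = 0.067873^2 = 0.004607
  p = 38/221 = 0.171946; p^2 = 0.171946^2 = 0.029565
  p = 30/221 = 0.135747; p^2 = 0.135747^2 = 0.018427
  p = 50/221 = 0.226244; p^2 = 0.226244^2 = 0.051186
  p = 48/221 = 0.217195; p^2 = 0.217195^2 = 0.047174
sum(p^2) = 0.032759 + 0.004607 + 0.029565 + 0.018427 + 0.051186 + 0.047174 = 0.183718
D = 1 - 0.183718 = 0.816282 ≈ 0.8163

0.8163


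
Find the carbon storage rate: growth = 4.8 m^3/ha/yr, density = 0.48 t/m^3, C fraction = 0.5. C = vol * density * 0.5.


C = 4.8 * 0.48 * 0.5 = 1.152 ≈ 1.15 t C/ha/yr

1.15 t C/ha/yr


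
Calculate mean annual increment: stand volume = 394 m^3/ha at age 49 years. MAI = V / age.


MAI = 394 / 49 = 8.0408 ≈ 8.04 m^3/ha/yr

8.04 m^3/ha/yr


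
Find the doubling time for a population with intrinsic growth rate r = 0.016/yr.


td = ln(2) / 0.016 = 0.693147 / 0.016 = 43.3217 ≈ 43.3 years

43.3 years
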